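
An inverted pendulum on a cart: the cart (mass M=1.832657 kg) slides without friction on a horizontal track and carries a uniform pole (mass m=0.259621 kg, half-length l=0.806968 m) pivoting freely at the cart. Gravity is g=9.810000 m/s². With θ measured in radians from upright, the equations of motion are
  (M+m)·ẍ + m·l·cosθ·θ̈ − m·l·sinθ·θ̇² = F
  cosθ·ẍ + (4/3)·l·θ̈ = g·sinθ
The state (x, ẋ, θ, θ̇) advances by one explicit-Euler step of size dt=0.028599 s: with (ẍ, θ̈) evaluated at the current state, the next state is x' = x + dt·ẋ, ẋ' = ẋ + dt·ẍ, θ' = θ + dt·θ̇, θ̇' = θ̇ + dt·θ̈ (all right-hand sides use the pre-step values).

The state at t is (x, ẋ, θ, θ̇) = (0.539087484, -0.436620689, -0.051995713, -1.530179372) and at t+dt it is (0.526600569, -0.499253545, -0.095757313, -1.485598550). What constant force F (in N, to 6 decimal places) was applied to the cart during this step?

ẍ = (ẋ'−ẋ)/dt = (-0.499253545−-0.436620689)/0.028599 = -2.190037
θ̈ = (θ̇'−θ̇)/dt = (-1.485598550−-1.530179372)/0.028599 = 1.558825
sinθ=-0.051972, cosθ=0.998649
F = (M+m)·ẍ + m·l·cosθ·θ̈ − m·l·sinθ·θ̇² = -4.582165 + 0.326141 − -0.025495 = -4.230529

F = -4.230529 N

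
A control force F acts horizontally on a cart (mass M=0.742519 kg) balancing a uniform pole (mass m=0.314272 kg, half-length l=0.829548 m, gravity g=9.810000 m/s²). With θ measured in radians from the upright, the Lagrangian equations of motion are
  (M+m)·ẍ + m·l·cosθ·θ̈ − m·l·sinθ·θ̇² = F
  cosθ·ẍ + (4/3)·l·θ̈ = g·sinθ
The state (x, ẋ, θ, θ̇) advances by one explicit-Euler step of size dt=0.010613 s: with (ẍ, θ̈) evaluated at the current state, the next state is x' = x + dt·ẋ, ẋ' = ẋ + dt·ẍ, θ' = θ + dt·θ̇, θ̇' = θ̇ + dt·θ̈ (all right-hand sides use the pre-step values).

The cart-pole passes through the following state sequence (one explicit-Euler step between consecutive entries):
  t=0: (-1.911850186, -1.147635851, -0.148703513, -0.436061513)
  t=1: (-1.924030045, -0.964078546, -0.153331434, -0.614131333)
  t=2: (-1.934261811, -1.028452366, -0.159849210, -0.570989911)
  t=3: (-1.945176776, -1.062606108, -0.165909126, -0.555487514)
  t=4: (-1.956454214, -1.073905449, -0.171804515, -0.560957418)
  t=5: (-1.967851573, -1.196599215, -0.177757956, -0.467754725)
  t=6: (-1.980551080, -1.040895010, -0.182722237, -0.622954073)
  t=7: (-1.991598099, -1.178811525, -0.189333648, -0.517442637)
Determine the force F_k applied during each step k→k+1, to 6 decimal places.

F_0 = 13.959156 N
F_1 = -5.347698 N
F_2 = -3.011380 N
F_3 = -1.244369 N
F_4 = -9.947447 N
F_5 = 11.762024 N
F_6 = -11.165978 N

step 0→1:
  ẍ = (ẋ'−ẋ)/dt = (-0.964078546−-1.147635851)/0.010613 = 17.295515
  θ̈ = (θ̇'−θ̇)/dt = (-0.614131333−-0.436061513)/0.010613 = -16.778462
  sinθ=-0.148156, cosθ=0.988964
  F = (M+m)·ẍ + m·l·cosθ·θ̈ − m·l·sinθ·θ̇² = 18.277745 + -4.325934 − -0.007344 = 13.959156
step 1→2:
  ẍ = (ẋ'−ẋ)/dt = (-1.028452366−-0.964078546)/0.010613 = -6.065563
  θ̈ = (θ̇'−θ̇)/dt = (-0.570989911−-0.614131333)/0.010613 = 4.064960
  sinθ=-0.152731, cosθ=0.988268
  F = (M+m)·ẍ + m·l·cosθ·θ̈ − m·l·sinθ·θ̇² = -6.410032 + 1.047317 − -0.015018 = -5.347698
step 2→3:
  ẍ = (ẋ'−ẋ)/dt = (-1.062606108−-1.028452366)/0.010613 = -3.218104
  θ̈ = (θ̇'−θ̇)/dt = (-0.555487514−-0.570989911)/0.010613 = 1.460699
  sinθ=-0.159169, cosθ=0.987251
  F = (M+m)·ẍ + m·l·cosθ·θ̈ − m·l·sinθ·θ̇² = -3.400864 + 0.375955 − -0.013529 = -3.011380
step 3→4:
  ẍ = (ẋ'−ẋ)/dt = (-1.073905449−-1.062606108)/0.010613 = -1.064670
  θ̈ = (θ̇'−θ̇)/dt = (-0.560957418−-0.555487514)/0.010613 = -0.515397
  sinθ=-0.165149, cosθ=0.986269
  F = (M+m)·ẍ + m·l·cosθ·θ̈ − m·l·sinθ·θ̇² = -1.125134 + -0.132521 − -0.013285 = -1.244369
step 4→5:
  ẍ = (ẋ'−ẋ)/dt = (-1.196599215−-1.073905449)/0.010613 = -11.560705
  θ̈ = (θ̇'−θ̇)/dt = (-0.467754725−-0.560957418)/0.010613 = 8.781937
  sinθ=-0.170961, cosθ=0.985278
  F = (M+m)·ẍ + m·l·cosθ·θ̈ − m·l·sinθ·θ̇² = -12.217249 + 2.255777 − -0.014025 = -9.947447
step 5→6:
  ẍ = (ẋ'−ẋ)/dt = (-1.040895010−-1.196599215)/0.010613 = 14.671083
  θ̈ = (θ̇'−θ̇)/dt = (-0.622954073−-0.467754725)/0.010613 = -14.623513
  sinθ=-0.176823, cosθ=0.984243
  F = (M+m)·ẍ + m·l·cosθ·θ̈ − m·l·sinθ·θ̇² = 15.504269 + -3.752331 − -0.010086 = 11.762024
step 6→7:
  ẍ = (ẋ'−ẋ)/dt = (-1.178811525−-1.040895010)/0.010613 = -12.995055
  θ̈ = (θ̇'−θ̇)/dt = (-0.517442637−-0.622954073)/0.010613 = 9.941716
  sinθ=-0.181707, cosθ=0.983353
  F = (M+m)·ẍ + m·l·cosθ·θ̈ − m·l·sinθ·θ̇² = -13.733057 + 2.548695 − -0.018384 = -11.165978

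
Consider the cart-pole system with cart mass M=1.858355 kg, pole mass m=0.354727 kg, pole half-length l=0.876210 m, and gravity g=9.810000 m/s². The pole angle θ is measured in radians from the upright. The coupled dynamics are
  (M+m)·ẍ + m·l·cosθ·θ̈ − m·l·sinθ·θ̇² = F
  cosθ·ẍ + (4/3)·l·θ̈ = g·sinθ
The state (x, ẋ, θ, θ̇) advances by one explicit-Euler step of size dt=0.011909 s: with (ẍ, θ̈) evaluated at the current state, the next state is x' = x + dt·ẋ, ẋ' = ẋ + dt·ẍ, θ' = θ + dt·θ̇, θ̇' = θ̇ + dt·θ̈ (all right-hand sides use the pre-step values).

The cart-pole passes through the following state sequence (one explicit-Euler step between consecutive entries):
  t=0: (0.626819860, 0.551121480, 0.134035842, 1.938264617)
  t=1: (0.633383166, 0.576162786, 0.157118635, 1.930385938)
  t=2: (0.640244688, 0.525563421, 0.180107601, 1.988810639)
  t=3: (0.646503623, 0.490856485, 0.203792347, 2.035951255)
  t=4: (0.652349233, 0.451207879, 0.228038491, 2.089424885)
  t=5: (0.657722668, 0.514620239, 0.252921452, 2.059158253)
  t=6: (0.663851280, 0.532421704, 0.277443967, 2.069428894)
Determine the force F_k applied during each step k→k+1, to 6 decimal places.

F_0 = 4.293667 N
F_1 = -8.078193 N
F_2 = -5.459481 N
F_3 = -6.262015 N
F_4 = 10.707851 N
F_5 = 3.237840 N

step 0→1:
  ẍ = (ẋ'−ẋ)/dt = (0.576162786−0.551121480)/0.011909 = 2.102721
  θ̈ = (θ̇'−θ̇)/dt = (1.930385938−1.938264617)/0.011909 = -0.661573
  sinθ=0.133635, cosθ=0.991031
  F = (M+m)·ẍ + m·l·cosθ·θ̈ − m·l·sinθ·θ̇² = 4.653494 + -0.203783 − 0.156044 = 4.293667
step 1→2:
  ẍ = (ẋ'−ẋ)/dt = (0.525563421−0.576162786)/0.011909 = -4.248834
  θ̈ = (θ̇'−θ̇)/dt = (1.988810639−1.930385938)/0.011909 = 4.905928
  sinθ=0.156473, cosθ=0.987682
  F = (M+m)·ẍ + m·l·cosθ·θ̈ − m·l·sinθ·θ̇² = -9.403018 + 1.506055 − 0.181230 = -8.078193
step 2→3:
  ẍ = (ẋ'−ẋ)/dt = (0.490856485−0.525563421)/0.011909 = -2.914345
  θ̈ = (θ̇'−θ̇)/dt = (2.035951255−1.988810639)/0.011909 = 3.958403
  sinθ=0.179135, cosθ=0.983824
  F = (M+m)·ẍ + m·l·cosθ·θ̈ − m·l·sinθ·θ̇² = -6.449685 + 1.210431 − 0.220227 = -5.459481
step 3→4:
  ẍ = (ẋ'−ẋ)/dt = (0.451207879−0.490856485)/0.011909 = -3.329298
  θ̈ = (θ̇'−θ̇)/dt = (2.089424885−2.035951255)/0.011909 = 4.490186
  sinθ=0.202385, cosθ=0.979306
  F = (M+m)·ẍ + m·l·cosθ·θ̈ − m·l·sinθ·θ̇² = -7.368009 + 1.366738 − 0.260744 = -6.262015
step 4→5:
  ẍ = (ẋ'−ẋ)/dt = (0.514620239−0.451207879)/0.011909 = 5.324743
  θ̈ = (θ̇'−θ̇)/dt = (2.059158253−2.089424885)/0.011909 = -2.541492
  sinθ=0.226067, cosθ=0.974112
  F = (M+m)·ẍ + m·l·cosθ·θ̈ − m·l·sinθ·θ̇² = 11.784092 + -0.769485 − 0.306756 = 10.707851
step 5→6:
  ẍ = (ẋ'−ẋ)/dt = (0.532421704−0.514620239)/0.011909 = 1.494791
  θ̈ = (θ̇'−θ̇)/dt = (2.069428894−2.059158253)/0.011909 = 0.862427
  sinθ=0.250234, cosθ=0.968186
  F = (M+m)·ẍ + m·l·cosθ·θ̈ − m·l·sinθ·θ̇² = 3.308095 + 0.259527 − 0.329782 = 3.237840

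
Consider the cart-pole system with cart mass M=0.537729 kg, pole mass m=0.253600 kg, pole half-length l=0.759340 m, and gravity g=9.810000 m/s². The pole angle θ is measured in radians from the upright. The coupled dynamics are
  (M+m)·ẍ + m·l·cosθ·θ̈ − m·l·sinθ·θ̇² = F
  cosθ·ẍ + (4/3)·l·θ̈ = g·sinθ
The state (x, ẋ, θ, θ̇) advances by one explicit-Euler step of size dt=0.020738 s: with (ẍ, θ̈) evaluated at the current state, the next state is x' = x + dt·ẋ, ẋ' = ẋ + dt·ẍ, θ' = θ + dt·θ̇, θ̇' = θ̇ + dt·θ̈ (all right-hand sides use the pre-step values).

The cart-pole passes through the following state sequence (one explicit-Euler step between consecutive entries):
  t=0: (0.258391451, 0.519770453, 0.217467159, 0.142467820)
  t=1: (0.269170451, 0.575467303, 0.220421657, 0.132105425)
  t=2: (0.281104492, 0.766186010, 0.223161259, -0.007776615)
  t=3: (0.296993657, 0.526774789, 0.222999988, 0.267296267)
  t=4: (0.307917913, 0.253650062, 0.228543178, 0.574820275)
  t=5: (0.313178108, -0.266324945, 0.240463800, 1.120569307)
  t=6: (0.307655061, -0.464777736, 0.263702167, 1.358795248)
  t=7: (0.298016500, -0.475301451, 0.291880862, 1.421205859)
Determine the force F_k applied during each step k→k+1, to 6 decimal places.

step 0→1:
  ẍ = (ẋ'−ẋ)/dt = (0.575467303−0.519770453)/0.020738 = 2.685739
  θ̈ = (θ̇'−θ̇)/dt = (0.132105425−0.142467820)/0.020738 = -0.499682
  sinθ=0.215757, cosθ=0.976447
  F = (M+m)·ẍ + m·l·cosθ·θ̈ − m·l·sinθ·θ̇² = 2.125303 + -0.093957 − 0.000843 = 2.030503
step 1→2:
  ẍ = (ẋ'−ẋ)/dt = (0.766186010−0.575467303)/0.020738 = 9.196581
  θ̈ = (θ̇'−θ̇)/dt = (-0.007776615−0.132105425)/0.020738 = -6.745204
  sinθ=0.218641, cosθ=0.975805
  F = (M+m)·ẍ + m·l·cosθ·θ̈ − m·l·sinθ·θ̇² = 7.277522 + -1.267488 − 0.000735 = 6.009299
step 2→3:
  ẍ = (ẋ'−ẋ)/dt = (0.526774789−0.766186010)/0.020738 = -11.544567
  θ̈ = (θ̇'−θ̇)/dt = (0.267296267−-0.007776615)/0.020738 = 13.264195
  sinθ=0.221314, cosθ=0.975203
  F = (M+m)·ẍ + m·l·cosθ·θ̈ − m·l·sinθ·θ̇² = -9.135550 + 2.490929 − 0.000003 = -6.644624
step 3→4:
  ẍ = (ẋ'−ẋ)/dt = (0.253650062−0.526774789)/0.020738 = -13.170254
  θ̈ = (θ̇'−θ̇)/dt = (0.574820275−0.267296267)/0.020738 = 14.829010
  sinθ=0.221156, cosθ=0.975238
  F = (M+m)·ẍ + m·l·cosθ·θ̈ − m·l·sinθ·θ̇² = -10.422004 + 2.784893 − 0.003043 = -7.640154
step 4→5:
  ẍ = (ẋ'−ẋ)/dt = (-0.266324945−0.253650062)/0.020738 = -25.073537
  θ̈ = (θ̇'−θ̇)/dt = (1.120569307−0.574820275)/0.020738 = 26.316377
  sinθ=0.226559, cosθ=0.973997
  F = (M+m)·ẍ + m·l·cosθ·θ̈ − m·l·sinθ·θ̇² = -19.841417 + 4.935935 − 0.014416 = -14.919897
step 5→6:
  ẍ = (ẋ'−ẋ)/dt = (-0.464777736−-0.266324945)/0.020738 = -9.569524
  θ̈ = (θ̇'−θ̇)/dt = (1.358795248−1.120569307)/0.020738 = 11.487412
  sinθ=0.238153, cosθ=0.971228
  F = (M+m)·ẍ + m·l·cosθ·θ̈ − m·l·sinθ·θ̇² = -7.572642 + 2.148467 − 0.057586 = -5.481761
step 6→7:
  ẍ = (ẋ'−ẋ)/dt = (-0.475301451−-0.464777736)/0.020738 = -0.507460
  θ̈ = (θ̇'−θ̇)/dt = (1.421205859−1.358795248)/0.020738 = 3.009481
  sinθ=0.260657, cosθ=0.965432
  F = (M+m)·ẍ + m·l·cosθ·θ̈ − m·l·sinθ·θ̇² = -0.401568 + 0.559498 − 0.092675 = 0.065255

F_0 = 2.030503 N
F_1 = 6.009299 N
F_2 = -6.644624 N
F_3 = -7.640154 N
F_4 = -14.919897 N
F_5 = -5.481761 N
F_6 = 0.065255 N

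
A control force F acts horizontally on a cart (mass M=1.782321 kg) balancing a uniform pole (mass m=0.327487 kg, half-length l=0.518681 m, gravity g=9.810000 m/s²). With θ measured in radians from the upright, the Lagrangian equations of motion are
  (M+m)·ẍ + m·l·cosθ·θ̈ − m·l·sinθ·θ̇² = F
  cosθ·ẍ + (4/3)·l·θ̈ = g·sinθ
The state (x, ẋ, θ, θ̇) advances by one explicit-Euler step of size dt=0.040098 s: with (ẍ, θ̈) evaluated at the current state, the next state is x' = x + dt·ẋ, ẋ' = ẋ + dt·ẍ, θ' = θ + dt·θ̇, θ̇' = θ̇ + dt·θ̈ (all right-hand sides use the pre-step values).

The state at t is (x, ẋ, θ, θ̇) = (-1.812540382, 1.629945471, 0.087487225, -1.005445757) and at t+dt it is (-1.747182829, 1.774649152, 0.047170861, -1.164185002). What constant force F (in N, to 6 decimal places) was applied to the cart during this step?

F = 6.928895 N

ẍ = (ẋ'−ẋ)/dt = (1.774649152−1.629945471)/0.040098 = 3.608751
θ̈ = (θ̇'−θ̇)/dt = (-1.164185002−-1.005445757)/0.040098 = -3.958782
sinθ=0.087376, cosθ=0.996175
F = (M+m)·ẍ + m·l·cosθ·θ̈ − m·l·sinθ·θ̇² = 7.613771 + -0.669872 − 0.015004 = 6.928895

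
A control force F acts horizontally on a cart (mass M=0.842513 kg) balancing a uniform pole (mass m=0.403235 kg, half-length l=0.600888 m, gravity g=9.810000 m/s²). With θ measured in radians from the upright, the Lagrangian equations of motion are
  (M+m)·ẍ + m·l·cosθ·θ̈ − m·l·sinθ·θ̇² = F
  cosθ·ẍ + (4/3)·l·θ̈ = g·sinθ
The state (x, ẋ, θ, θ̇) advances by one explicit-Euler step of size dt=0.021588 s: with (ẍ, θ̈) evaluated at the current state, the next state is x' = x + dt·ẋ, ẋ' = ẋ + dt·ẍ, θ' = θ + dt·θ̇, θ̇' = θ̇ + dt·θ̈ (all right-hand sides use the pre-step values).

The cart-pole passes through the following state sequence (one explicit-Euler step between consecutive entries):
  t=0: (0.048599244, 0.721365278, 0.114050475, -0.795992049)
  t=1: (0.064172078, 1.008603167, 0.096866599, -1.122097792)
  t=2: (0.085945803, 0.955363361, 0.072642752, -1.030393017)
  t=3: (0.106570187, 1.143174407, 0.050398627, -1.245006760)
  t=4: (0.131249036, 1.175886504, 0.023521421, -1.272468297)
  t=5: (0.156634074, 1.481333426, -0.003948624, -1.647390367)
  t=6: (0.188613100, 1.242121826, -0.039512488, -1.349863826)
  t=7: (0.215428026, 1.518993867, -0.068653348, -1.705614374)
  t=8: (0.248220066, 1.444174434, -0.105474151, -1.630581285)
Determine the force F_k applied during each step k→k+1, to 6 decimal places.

step 0→1:
  ẍ = (ẋ'−ẋ)/dt = (1.008603167−0.721365278)/0.021588 = 13.305442
  θ̈ = (θ̇'−θ̇)/dt = (-1.122097792−-0.795992049)/0.021588 = -15.105880
  sinθ=0.113803, cosθ=0.993503
  F = (M+m)·ẍ + m·l·cosθ·θ̈ − m·l·sinθ·θ̇² = 16.575228 + -3.636362 − 0.017471 = 12.921395
step 1→2:
  ẍ = (ẋ'−ẋ)/dt = (0.955363361−1.008603167)/0.021588 = -2.466176
  θ̈ = (θ̇'−θ̇)/dt = (-1.030393017−-1.122097792)/0.021588 = 4.247951
  sinθ=0.096715, cosθ=0.995312
  F = (M+m)·ẍ + m·l·cosθ·θ̈ − m·l·sinθ·θ̇² = -3.072234 + 1.024450 − 0.029506 = -2.077290
step 2→3:
  ẍ = (ẋ'−ẋ)/dt = (1.143174407−0.955363361)/0.021588 = 8.699789
  θ̈ = (θ̇'−θ̇)/dt = (-1.245006760−-1.030393017)/0.021588 = -9.941344
  sinθ=0.072579, cosθ=0.997363
  F = (M+m)·ẍ + m·l·cosθ·θ̈ − m·l·sinθ·θ̇² = 10.837745 + -2.402426 − 0.018671 = 8.416648
step 3→4:
  ẍ = (ẋ'−ẋ)/dt = (1.175886504−1.143174407)/0.021588 = 1.515291
  θ̈ = (θ̇'−θ̇)/dt = (-1.272468297−-1.245006760)/0.021588 = -1.272074
  sinθ=0.050377, cosθ=0.998730
  F = (M+m)·ẍ + m·l·cosθ·θ̈ − m·l·sinθ·θ̇² = 1.887670 + -0.307831 − 0.018920 = 1.560919
step 4→5:
  ẍ = (ẋ'−ẋ)/dt = (1.481333426−1.175886504)/0.021588 = 14.148922
  θ̈ = (θ̇'−θ̇)/dt = (-1.647390367−-1.272468297)/0.021588 = -17.367152
  sinθ=0.023519, cosθ=0.999723
  F = (M+m)·ẍ + m·l·cosθ·θ̈ − m·l·sinθ·θ̇² = 17.625991 + -4.206881 − 0.009227 = 13.409883
step 5→6:
  ẍ = (ẋ'−ẋ)/dt = (1.242121826−1.481333426)/0.021588 = -11.080767
  θ̈ = (θ̇'−θ̇)/dt = (-1.349863826−-1.647390367)/0.021588 = 13.782034
  sinθ=-0.003949, cosθ=0.999992
  F = (M+m)·ẍ + m·l·cosθ·θ̈ − m·l·sinθ·θ̇² = -13.803843 + 3.339348 − -0.002597 = -10.461899
step 6→7:
  ẍ = (ẋ'−ẋ)/dt = (1.518993867−1.242121826)/0.021588 = 12.825275
  θ̈ = (θ̇'−θ̇)/dt = (-1.705614374−-1.349863826)/0.021588 = -16.479088
  sinθ=-0.039502, cosθ=0.999219
  F = (M+m)·ẍ + m·l·cosθ·θ̈ − m·l·sinθ·θ̇² = 15.977061 + -3.989751 − -0.017440 = 12.004750
step 7→8:
  ẍ = (ẋ'−ẋ)/dt = (1.444174434−1.518993867)/0.021588 = -3.465788
  θ̈ = (θ̇'−θ̇)/dt = (-1.630581285−-1.705614374)/0.021588 = 3.475685
  sinθ=-0.068599, cosθ=0.997644
  F = (M+m)·ẍ + m·l·cosθ·θ̈ − m·l·sinθ·θ̇² = -4.317499 + 0.840171 − -0.048354 = -3.428973

F_0 = 12.921395 N
F_1 = -2.077290 N
F_2 = 8.416648 N
F_3 = 1.560919 N
F_4 = 13.409883 N
F_5 = -10.461899 N
F_6 = 12.004750 N
F_7 = -3.428973 N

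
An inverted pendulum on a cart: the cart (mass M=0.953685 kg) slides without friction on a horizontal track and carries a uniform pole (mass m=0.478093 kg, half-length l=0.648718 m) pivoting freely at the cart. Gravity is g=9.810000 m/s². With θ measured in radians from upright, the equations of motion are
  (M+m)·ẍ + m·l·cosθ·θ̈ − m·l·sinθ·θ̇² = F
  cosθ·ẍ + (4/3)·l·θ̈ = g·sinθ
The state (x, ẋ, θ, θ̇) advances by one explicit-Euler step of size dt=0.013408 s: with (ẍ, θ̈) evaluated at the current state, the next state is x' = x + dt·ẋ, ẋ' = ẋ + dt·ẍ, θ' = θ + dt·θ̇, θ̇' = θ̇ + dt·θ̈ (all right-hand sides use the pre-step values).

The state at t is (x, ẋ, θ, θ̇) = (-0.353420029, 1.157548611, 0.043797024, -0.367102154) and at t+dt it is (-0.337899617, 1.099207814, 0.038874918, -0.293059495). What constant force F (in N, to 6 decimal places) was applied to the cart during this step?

ẍ = (ẋ'−ẋ)/dt = (1.099207814−1.157548611)/0.013408 = -4.351193
θ̈ = (θ̇'−θ̇)/dt = (-0.293059495−-0.367102154)/0.013408 = 5.522275
sinθ=0.043783, cosθ=0.999041
F = (M+m)·ẍ + m·l·cosθ·θ̈ − m·l·sinθ·θ̇² = -6.229943 + 1.711078 − 0.001830 = -4.520695

F = -4.520695 N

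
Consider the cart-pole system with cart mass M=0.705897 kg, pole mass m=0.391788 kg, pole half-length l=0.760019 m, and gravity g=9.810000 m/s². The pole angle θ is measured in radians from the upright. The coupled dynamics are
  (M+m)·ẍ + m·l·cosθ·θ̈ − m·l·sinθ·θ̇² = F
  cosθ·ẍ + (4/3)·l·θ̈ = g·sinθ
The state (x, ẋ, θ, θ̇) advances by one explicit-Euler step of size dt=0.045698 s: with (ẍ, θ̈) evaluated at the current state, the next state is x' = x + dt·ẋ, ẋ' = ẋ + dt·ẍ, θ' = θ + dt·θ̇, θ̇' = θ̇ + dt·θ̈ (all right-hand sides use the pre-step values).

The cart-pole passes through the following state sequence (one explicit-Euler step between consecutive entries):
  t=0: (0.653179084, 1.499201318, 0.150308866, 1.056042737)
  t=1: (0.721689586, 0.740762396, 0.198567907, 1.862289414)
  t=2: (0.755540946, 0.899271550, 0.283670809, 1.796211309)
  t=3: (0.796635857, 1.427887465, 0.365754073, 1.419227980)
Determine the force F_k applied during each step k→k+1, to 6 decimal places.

F_0 = -13.073508 N
F_1 = 3.181640 N
F_2 = 10.070454 N

step 0→1:
  ẍ = (ẋ'−ẋ)/dt = (0.740762396−1.499201318)/0.045698 = -16.596764
  θ̈ = (θ̇'−θ̇)/dt = (1.862289414−1.056042737)/0.045698 = 17.642931
  sinθ=0.149744, cosθ=0.988725
  F = (M+m)·ẍ + m·l·cosθ·θ̈ − m·l·sinθ·θ̇² = -18.218019 + 5.194237 − 0.049726 = -13.073508
step 1→2:
  ẍ = (ẋ'−ẋ)/dt = (0.899271550−0.740762396)/0.045698 = 3.468623
  θ̈ = (θ̇'−θ̇)/dt = (1.796211309−1.862289414)/0.045698 = -1.445974
  sinθ=0.197266, cosθ=0.980350
  F = (M+m)·ẍ + m·l·cosθ·θ̈ − m·l·sinθ·θ̇² = 3.807456 + -0.422102 − 0.203714 = 3.181640
step 2→3:
  ẍ = (ẋ'−ẋ)/dt = (1.427887465−0.899271550)/0.045698 = 11.567594
  θ̈ = (θ̇'−θ̇)/dt = (1.419227980−1.796211309)/0.045698 = -8.249449
  sinθ=0.279882, cosθ=0.960035
  F = (M+m)·ẍ + m·l·cosθ·θ̈ − m·l·sinθ·θ̇² = 12.697575 + -2.358237 − 0.268884 = 10.070454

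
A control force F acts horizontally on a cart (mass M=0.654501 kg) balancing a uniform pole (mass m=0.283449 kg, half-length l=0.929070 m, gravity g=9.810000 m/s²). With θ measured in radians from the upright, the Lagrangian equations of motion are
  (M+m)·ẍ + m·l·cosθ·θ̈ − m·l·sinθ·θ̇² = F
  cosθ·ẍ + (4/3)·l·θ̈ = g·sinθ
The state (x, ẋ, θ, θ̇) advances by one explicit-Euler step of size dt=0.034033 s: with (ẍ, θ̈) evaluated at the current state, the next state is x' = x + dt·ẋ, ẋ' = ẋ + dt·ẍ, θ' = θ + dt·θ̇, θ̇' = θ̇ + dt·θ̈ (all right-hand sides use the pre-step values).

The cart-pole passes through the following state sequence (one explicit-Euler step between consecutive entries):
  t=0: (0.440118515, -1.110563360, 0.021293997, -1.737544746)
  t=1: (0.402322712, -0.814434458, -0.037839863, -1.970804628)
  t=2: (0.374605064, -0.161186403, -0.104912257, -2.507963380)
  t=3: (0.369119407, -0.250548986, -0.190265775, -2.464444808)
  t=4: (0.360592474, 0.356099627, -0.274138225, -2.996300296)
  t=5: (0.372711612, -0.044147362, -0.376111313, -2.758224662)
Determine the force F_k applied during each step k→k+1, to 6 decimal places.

step 0→1:
  ẍ = (ẋ'−ẋ)/dt = (-0.814434458−-1.110563360)/0.034033 = 8.701228
  θ̈ = (θ̇'−θ̇)/dt = (-1.970804628−-1.737544746)/0.034033 = -6.853932
  sinθ=0.021292, cosθ=0.999773
  F = (M+m)·ẍ + m·l·cosθ·θ̈ − m·l·sinθ·θ̇² = 8.161317 + -1.804533 − 0.016929 = 6.339856
step 1→2:
  ẍ = (ẋ'−ẋ)/dt = (-0.161186403−-0.814434458)/0.034033 = 19.194548
  θ̈ = (θ̇'−θ̇)/dt = (-2.507963380−-1.970804628)/0.034033 = -15.783468
  sinθ=-0.037831, cosθ=0.999284
  F = (M+m)·ẍ + m·l·cosθ·θ̈ − m·l·sinθ·θ̇² = 18.003526 + -4.153506 − -0.038695 = 13.888716
step 2→3:
  ẍ = (ẋ'−ẋ)/dt = (-0.250548986−-0.161186403)/0.034033 = -2.625763
  θ̈ = (θ̇'−θ̇)/dt = (-2.464444808−-2.507963380)/0.034033 = 1.278717
  sinθ=-0.104720, cosθ=0.994502
  F = (M+m)·ẍ + m·l·cosθ·θ̈ − m·l·sinθ·θ̇² = -2.462834 + 0.334891 − -0.173458 = -1.954485
step 3→4:
  ẍ = (ẋ'−ẋ)/dt = (0.356099627−-0.250548986)/0.034033 = 17.825305
  θ̈ = (θ̇'−θ̇)/dt = (-2.996300296−-2.464444808)/0.034033 = -15.627640
  sinθ=-0.189120, cosθ=0.981954
  F = (M+m)·ẍ + m·l·cosθ·θ̈ − m·l·sinθ·θ̇² = 16.719245 + -4.041177 − -0.302481 = 12.980549
step 4→5:
  ẍ = (ẋ'−ẋ)/dt = (-0.044147362−0.356099627)/0.034033 = -11.760556
  θ̈ = (θ̇'−θ̇)/dt = (-2.758224662−-2.996300296)/0.034033 = 6.995435
  sinθ=-0.270717, cosθ=0.962659
  F = (M+m)·ẍ + m·l·cosθ·θ̈ − m·l·sinθ·θ̇² = -11.030813 + 1.773415 − -0.640045 = -8.617353

F_0 = 6.339856 N
F_1 = 13.888716 N
F_2 = -1.954485 N
F_3 = 12.980549 N
F_4 = -8.617353 N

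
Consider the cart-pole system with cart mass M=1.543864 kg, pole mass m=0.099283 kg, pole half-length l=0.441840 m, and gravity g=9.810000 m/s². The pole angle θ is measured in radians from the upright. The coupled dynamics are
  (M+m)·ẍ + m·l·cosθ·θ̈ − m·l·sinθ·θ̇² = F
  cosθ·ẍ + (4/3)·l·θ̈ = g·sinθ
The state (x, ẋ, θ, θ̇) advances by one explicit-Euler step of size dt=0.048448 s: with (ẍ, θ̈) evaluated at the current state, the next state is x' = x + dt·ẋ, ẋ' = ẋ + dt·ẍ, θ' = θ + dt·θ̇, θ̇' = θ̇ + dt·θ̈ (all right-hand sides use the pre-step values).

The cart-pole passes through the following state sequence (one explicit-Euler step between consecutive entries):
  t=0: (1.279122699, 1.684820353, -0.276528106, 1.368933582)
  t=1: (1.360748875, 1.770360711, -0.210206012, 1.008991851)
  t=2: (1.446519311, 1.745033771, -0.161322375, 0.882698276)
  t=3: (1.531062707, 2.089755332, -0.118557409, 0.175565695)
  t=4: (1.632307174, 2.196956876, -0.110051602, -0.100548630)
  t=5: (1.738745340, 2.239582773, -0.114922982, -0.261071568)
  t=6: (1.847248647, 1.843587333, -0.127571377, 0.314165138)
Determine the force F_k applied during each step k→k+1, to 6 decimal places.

step 0→1:
  ẍ = (ẋ'−ẋ)/dt = (1.770360711−1.684820353)/0.048448 = 1.765612
  θ̈ = (θ̇'−θ̇)/dt = (1.008991851−1.368933582)/0.048448 = -7.429445
  sinθ=-0.273017, cosθ=0.962009
  F = (M+m)·ẍ + m·l·cosθ·θ̈ − m·l·sinθ·θ̇² = 2.901160 + -0.313527 − -0.022444 = 2.610076
step 1→2:
  ẍ = (ẋ'−ẋ)/dt = (1.745033771−1.770360711)/0.048448 = -0.522765
  θ̈ = (θ̇'−θ̇)/dt = (0.882698276−1.008991851)/0.048448 = -2.606786
  sinθ=-0.208661, cosθ=0.977988
  F = (M+m)·ẍ + m·l·cosθ·θ̈ − m·l·sinθ·θ̇² = -0.858980 + -0.111835 − -0.009319 = -0.961497
step 2→3:
  ẍ = (ẋ'−ẋ)/dt = (2.089755332−1.745033771)/0.048448 = 7.115290
  θ̈ = (θ̇'−θ̇)/dt = (0.175565695−0.882698276)/0.048448 = -14.595702
  sinθ=-0.160624, cosθ=0.987016
  F = (M+m)·ẍ + m·l·cosθ·θ̈ − m·l·sinθ·θ̇² = 11.691467 + -0.631959 − -0.005490 = 11.064998
step 3→4:
  ẍ = (ẋ'−ẋ)/dt = (2.196956876−2.089755332)/0.048448 = 2.212714
  θ̈ = (θ̇'−θ̇)/dt = (-0.100548630−0.175565695)/0.048448 = -5.699189
  sinθ=-0.118280, cosθ=0.992980
  F = (M+m)·ẍ + m·l·cosθ·θ̈ − m·l·sinθ·θ̇² = 3.635814 + -0.248253 − -0.000160 = 3.387721
step 4→5:
  ẍ = (ẋ'−ẋ)/dt = (2.239582773−2.196956876)/0.048448 = 0.879828
  θ̈ = (θ̇'−θ̇)/dt = (-0.261071568−-0.100548630)/0.048448 = -3.313304
  sinθ=-0.109830, cosθ=0.993950
  F = (M+m)·ẍ + m·l·cosθ·θ̈ − m·l·sinθ·θ̇² = 1.445686 + -0.144466 − -0.000049 = 1.301269
step 5→6:
  ẍ = (ẋ'−ẋ)/dt = (1.843587333−2.239582773)/0.048448 = -8.173618
  θ̈ = (θ̇'−θ̇)/dt = (0.314165138−-0.261071568)/0.048448 = 11.873281
  sinθ=-0.114670, cosθ=0.993404
  F = (M+m)·ẍ + m·l·cosθ·θ̈ − m·l·sinθ·θ̇² = -13.430456 + 0.517412 − -0.000343 = -12.912701

F_0 = 2.610076 N
F_1 = -0.961497 N
F_2 = 11.064998 N
F_3 = 3.387721 N
F_4 = 1.301269 N
F_5 = -12.912701 N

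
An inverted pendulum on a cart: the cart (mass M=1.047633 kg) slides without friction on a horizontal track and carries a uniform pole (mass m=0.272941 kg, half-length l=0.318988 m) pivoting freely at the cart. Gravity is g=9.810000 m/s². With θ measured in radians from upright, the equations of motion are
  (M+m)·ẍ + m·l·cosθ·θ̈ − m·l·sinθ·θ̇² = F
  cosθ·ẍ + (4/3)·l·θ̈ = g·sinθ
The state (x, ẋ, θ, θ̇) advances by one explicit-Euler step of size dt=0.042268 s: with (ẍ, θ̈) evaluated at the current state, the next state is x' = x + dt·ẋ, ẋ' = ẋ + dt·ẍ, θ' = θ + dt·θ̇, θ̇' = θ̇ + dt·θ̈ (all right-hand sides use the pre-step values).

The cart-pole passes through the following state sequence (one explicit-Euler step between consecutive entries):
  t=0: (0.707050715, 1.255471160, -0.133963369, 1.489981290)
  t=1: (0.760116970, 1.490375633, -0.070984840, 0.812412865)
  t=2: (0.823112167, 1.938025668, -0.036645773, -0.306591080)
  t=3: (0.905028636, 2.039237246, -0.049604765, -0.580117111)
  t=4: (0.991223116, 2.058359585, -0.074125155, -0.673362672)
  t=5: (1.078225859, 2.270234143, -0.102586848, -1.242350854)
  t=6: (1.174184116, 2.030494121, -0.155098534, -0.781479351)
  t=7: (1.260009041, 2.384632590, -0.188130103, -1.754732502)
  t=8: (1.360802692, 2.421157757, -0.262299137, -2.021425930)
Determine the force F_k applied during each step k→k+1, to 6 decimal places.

step 0→1:
  ẍ = (ẋ'−ẋ)/dt = (1.490375633−1.255471160)/0.042268 = 5.557501
  θ̈ = (θ̇'−θ̇)/dt = (0.812412865−1.489981290)/0.042268 = -16.030293
  sinθ=-0.133563, cosθ=0.991040
  F = (M+m)·ẍ + m·l·cosθ·θ̈ − m·l·sinθ·θ̇² = 7.339092 + -1.383171 − -0.025816 = 5.981737
step 1→2:
  ẍ = (ẋ'−ẋ)/dt = (1.938025668−1.490375633)/0.042268 = 10.590755
  θ̈ = (θ̇'−θ̇)/dt = (-0.306591080−0.812412865)/0.042268 = -26.474022
  sinθ=-0.070925, cosθ=0.997482
  F = (M+m)·ẍ + m·l·cosθ·θ̈ − m·l·sinθ·θ̇² = 13.985876 + -2.299153 − -0.004076 = 11.690798
step 2→3:
  ẍ = (ẋ'−ẋ)/dt = (2.039237246−1.938025668)/0.042268 = 2.394520
  θ̈ = (θ̇'−θ̇)/dt = (-0.580117111−-0.306591080)/0.042268 = -6.471232
  sinθ=-0.036638, cosθ=0.999329
  F = (M+m)·ẍ + m·l·cosθ·θ̈ − m·l·sinθ·θ̇² = 3.162141 + -0.563039 − -0.000300 = 2.599402
step 3→4:
  ẍ = (ẋ'−ẋ)/dt = (2.058359585−2.039237246)/0.042268 = 0.452407
  θ̈ = (θ̇'−θ̇)/dt = (-0.673362672−-0.580117111)/0.042268 = -2.206056
  sinθ=-0.049584, cosθ=0.998770
  F = (M+m)·ẍ + m·l·cosθ·θ̈ − m·l·sinθ·θ̇² = 0.597437 + -0.191834 − -0.001453 = 0.407056
step 4→5:
  ẍ = (ẋ'−ẋ)/dt = (2.270234143−2.058359585)/0.042268 = 5.012647
  θ̈ = (θ̇'−θ̇)/dt = (-1.242350854−-0.673362672)/0.042268 = -13.461441
  sinθ=-0.074057, cosθ=0.997254
  F = (M+m)·ẍ + m·l·cosθ·θ̈ − m·l·sinθ·θ̇² = 6.619571 + -1.168801 − -0.002924 = 5.453694
step 5→6:
  ẍ = (ẋ'−ẋ)/dt = (2.030494121−2.270234143)/0.042268 = -5.671904
  θ̈ = (θ̇'−θ̇)/dt = (-0.781479351−-1.242350854)/0.042268 = 10.903556
  sinθ=-0.102407, cosθ=0.994743
  F = (M+m)·ẍ + m·l·cosθ·θ̈ − m·l·sinθ·θ̇² = -7.490168 + 0.944326 − -0.013761 = -6.532081
step 6→7:
  ẍ = (ẋ'−ẋ)/dt = (2.384632590−2.030494121)/0.042268 = 8.378406
  θ̈ = (θ̇'−θ̇)/dt = (-1.754732502−-0.781479351)/0.042268 = -23.025768
  sinθ=-0.154477, cosθ=0.987996
  F = (M+m)·ẍ + m·l·cosθ·θ̈ − m·l·sinθ·θ̇² = 11.064305 + -1.980672 − -0.008214 = 9.091847
step 7→8:
  ẍ = (ẋ'−ẋ)/dt = (2.421157757−2.384632590)/0.042268 = 0.864133
  θ̈ = (θ̇'−θ̇)/dt = (-2.021425930−-1.754732502)/0.042268 = -6.309582
  sinθ=-0.187022, cosθ=0.982356
  F = (M+m)·ẍ + m·l·cosθ·θ̈ − m·l·sinθ·θ̇² = 1.141151 + -0.539650 − -0.050137 = 0.651638

F_0 = 5.981737 N
F_1 = 11.690798 N
F_2 = 2.599402 N
F_3 = 0.407056 N
F_4 = 5.453694 N
F_5 = -6.532081 N
F_6 = 9.091847 N
F_7 = 0.651638 N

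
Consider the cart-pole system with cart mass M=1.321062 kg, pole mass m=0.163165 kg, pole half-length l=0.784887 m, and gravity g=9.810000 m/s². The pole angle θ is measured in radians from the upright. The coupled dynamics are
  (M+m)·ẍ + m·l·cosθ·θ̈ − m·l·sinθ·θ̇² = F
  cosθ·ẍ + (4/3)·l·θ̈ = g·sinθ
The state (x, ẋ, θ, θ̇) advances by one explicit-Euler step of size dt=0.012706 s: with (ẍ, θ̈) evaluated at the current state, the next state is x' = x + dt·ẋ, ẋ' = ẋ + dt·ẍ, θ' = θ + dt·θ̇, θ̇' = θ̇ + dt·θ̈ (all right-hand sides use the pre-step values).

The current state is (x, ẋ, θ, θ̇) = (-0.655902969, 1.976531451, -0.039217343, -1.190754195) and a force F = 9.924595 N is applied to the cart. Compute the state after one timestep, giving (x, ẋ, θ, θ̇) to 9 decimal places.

sinθ=-0.039207291, cosθ=0.999231099
temp = (F + m·l·θ̇²·sinθ)/(M+m) = (9.924595 + -0.007119430)/1.484227 = 6.681912922
θ̈ = (g·sinθ − cosθ·temp)/(l·(4/3 − m·cos²θ/(M+m))) = -7.352836217
ẍ = temp − m·l·θ̈·cosθ/(M+m) = 7.315862399
Euler: x'=-0.655902969+0.012706·1.976531451=-0.630789160, ẋ'=1.976531451+0.012706·7.315862399=2.069486799
       θ'=-0.039217343+0.012706·-1.190754195=-0.054347066, θ̇'=-1.190754195+0.012706·-7.352836217=-1.284179332

(-0.630789160, 2.069486799, -0.054347066, -1.284179332)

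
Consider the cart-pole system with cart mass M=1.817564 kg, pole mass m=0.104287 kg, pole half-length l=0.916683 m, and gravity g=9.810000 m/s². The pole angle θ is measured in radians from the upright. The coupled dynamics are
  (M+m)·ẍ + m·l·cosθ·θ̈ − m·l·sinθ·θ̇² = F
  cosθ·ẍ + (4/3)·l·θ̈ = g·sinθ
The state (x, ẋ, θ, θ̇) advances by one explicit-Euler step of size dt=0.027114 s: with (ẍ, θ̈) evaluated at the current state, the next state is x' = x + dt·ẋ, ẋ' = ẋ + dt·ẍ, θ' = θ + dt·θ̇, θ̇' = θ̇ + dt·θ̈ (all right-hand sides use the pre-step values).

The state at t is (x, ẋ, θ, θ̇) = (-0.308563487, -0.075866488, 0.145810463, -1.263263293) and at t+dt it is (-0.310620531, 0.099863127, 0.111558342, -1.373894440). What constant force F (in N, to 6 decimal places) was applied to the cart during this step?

F = 12.047696 N

ẍ = (ẋ'−ẋ)/dt = (0.099863127−-0.075866488)/0.027114 = 6.481139
θ̈ = (θ̇'−θ̇)/dt = (-1.373894440−-1.263263293)/0.027114 = -4.080222
sinθ=0.145294, cosθ=0.989388
F = (M+m)·ẍ + m·l·cosθ·θ̈ − m·l·sinθ·θ̇² = 12.455784 + -0.385922 − 0.022166 = 12.047696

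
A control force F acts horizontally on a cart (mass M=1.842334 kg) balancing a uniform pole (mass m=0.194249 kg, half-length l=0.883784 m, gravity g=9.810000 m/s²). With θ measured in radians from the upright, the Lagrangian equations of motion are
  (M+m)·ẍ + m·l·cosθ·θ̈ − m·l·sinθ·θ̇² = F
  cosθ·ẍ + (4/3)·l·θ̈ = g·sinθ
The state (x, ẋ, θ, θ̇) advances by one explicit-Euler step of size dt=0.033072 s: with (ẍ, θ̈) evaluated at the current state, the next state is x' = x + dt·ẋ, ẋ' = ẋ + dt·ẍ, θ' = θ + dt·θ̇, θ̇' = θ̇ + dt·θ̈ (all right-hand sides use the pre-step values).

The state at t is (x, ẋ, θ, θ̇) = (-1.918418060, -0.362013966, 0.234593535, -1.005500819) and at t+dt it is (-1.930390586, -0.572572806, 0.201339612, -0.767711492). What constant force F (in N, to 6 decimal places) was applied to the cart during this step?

ẍ = (ẋ'−ẋ)/dt = (-0.572572806−-0.362013966)/0.033072 = -6.366680
θ̈ = (θ̇'−θ̇)/dt = (-0.767711492−-1.005500819)/0.033072 = 7.190050
sinθ=0.232448, cosθ=0.972609
F = (M+m)·ẍ + m·l·cosθ·θ̈ − m·l·sinθ·θ̇² = -12.966272 + 1.200536 − 0.040345 = -11.806082

F = -11.806082 N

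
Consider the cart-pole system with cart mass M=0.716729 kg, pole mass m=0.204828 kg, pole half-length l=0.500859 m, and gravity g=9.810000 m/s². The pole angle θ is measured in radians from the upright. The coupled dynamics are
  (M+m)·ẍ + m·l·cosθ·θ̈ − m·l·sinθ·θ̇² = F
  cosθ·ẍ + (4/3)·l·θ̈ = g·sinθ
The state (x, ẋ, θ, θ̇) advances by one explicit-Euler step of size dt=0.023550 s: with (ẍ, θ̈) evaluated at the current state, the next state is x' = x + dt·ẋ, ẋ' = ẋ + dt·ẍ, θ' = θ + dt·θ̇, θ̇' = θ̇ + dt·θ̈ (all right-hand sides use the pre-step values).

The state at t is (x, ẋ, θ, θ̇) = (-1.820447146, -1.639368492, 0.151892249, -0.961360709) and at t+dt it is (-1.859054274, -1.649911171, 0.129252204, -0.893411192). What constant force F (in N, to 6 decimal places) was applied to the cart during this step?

ẍ = (ẋ'−ẋ)/dt = (-1.649911171−-1.639368492)/0.023550 = -0.447672
θ̈ = (θ̇'−θ̇)/dt = (-0.893411192−-0.961360709)/0.023550 = 2.885330
sinθ=0.151309, cosθ=0.988487
F = (M+m)·ẍ + m·l·cosθ·θ̈ − m·l·sinθ·θ̇² = -0.412555 + 0.292598 − 0.014346 = -0.134304

F = -0.134304 N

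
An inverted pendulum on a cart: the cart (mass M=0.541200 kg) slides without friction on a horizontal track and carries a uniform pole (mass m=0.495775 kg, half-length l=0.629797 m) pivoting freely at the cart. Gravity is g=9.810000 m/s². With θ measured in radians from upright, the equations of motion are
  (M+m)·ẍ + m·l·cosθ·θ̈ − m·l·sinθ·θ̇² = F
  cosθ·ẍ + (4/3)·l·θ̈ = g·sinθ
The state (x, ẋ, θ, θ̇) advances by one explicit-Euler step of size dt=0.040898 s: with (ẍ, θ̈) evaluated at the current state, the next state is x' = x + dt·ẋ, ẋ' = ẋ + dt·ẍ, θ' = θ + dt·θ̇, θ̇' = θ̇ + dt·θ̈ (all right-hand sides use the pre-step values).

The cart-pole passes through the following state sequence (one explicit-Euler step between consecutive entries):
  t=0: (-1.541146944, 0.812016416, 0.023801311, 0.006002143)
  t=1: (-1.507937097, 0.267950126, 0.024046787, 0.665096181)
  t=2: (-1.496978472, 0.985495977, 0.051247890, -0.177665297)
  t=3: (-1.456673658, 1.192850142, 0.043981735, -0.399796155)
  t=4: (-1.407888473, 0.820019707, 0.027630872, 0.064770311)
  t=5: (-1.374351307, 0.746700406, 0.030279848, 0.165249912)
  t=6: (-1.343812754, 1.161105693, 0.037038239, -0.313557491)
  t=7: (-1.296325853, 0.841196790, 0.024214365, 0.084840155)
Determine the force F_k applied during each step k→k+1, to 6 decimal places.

F_0 = -8.764426 N
F_1 = 11.757923 N
F_2 = 3.563350 N
F_3 = -5.912043 N
F_4 = -1.092235 N
F_5 = 6.853250 N
F_6 = -5.072977 N

step 0→1:
  ẍ = (ẋ'−ẋ)/dt = (0.267950126−0.812016416)/0.040898 = -13.303005
  θ̈ = (θ̇'−θ̇)/dt = (0.665096181−0.006002143)/0.040898 = 16.115557
  sinθ=0.023799, cosθ=0.999717
  F = (M+m)·ẍ + m·l·cosθ·θ̈ − m·l·sinθ·θ̇² = -13.794883 + 5.030458 − 0.000000 = -8.764426
step 1→2:
  ẍ = (ẋ'−ẋ)/dt = (0.985495977−0.267950126)/0.040898 = 17.544766
  θ̈ = (θ̇'−θ̇)/dt = (-0.177665297−0.665096181)/0.040898 = -20.606423
  sinθ=0.024044, cosθ=0.999711
  F = (M+m)·ẍ + m·l·cosθ·θ̈ − m·l·sinθ·θ̇² = 18.193484 + -6.432240 − 0.003321 = 11.757923
step 2→3:
  ẍ = (ẋ'−ẋ)/dt = (1.192850142−0.985495977)/0.040898 = 5.070032
  θ̈ = (θ̇'−θ̇)/dt = (-0.399796155−-0.177665297)/0.040898 = -5.431338
  sinθ=0.051225, cosθ=0.998687
  F = (M+m)·ẍ + m·l·cosθ·θ̈ − m·l·sinθ·θ̇² = 5.257496 + -1.693641 − 0.000505 = 3.563350
step 3→4:
  ẍ = (ẋ'−ẋ)/dt = (0.820019707−1.192850142)/0.040898 = -9.116104
  θ̈ = (θ̇'−θ̇)/dt = (0.064770311−-0.399796155)/0.040898 = 11.359149
  sinθ=0.043968, cosθ=0.999033
  F = (M+m)·ẍ + m·l·cosθ·θ̈ − m·l·sinθ·θ̇² = -9.453172 + 3.543324 − 0.002194 = -5.912043
step 4→5:
  ẍ = (ẋ'−ẋ)/dt = (0.746700406−0.820019707)/0.040898 = -1.792736
  θ̈ = (θ̇'−θ̇)/dt = (0.165249912−0.064770311)/0.040898 = 2.456834
  sinθ=0.027627, cosθ=0.999618
  F = (M+m)·ẍ + m·l·cosθ·θ̈ − m·l·sinθ·θ̇² = -1.859022 + 0.766823 − 0.000036 = -1.092235
step 5→6:
  ẍ = (ẋ'−ẋ)/dt = (1.161105693−0.746700406)/0.040898 = 10.132654
  θ̈ = (θ̇'−θ̇)/dt = (-0.313557491−0.165249912)/0.040898 = -11.707355
  sinθ=0.030275, cosθ=0.999542
  F = (M+m)·ẍ + m·l·cosθ·θ̈ − m·l·sinθ·θ̇² = 10.507309 + -3.653801 − 0.000258 = 6.853250
step 6→7:
  ẍ = (ẋ'−ẋ)/dt = (0.841196790−1.161105693)/0.040898 = -7.822116
  θ̈ = (θ̇'−θ̇)/dt = (0.084840155−-0.313557491)/0.040898 = 9.741250
  sinθ=0.037030, cosθ=0.999314
  F = (M+m)·ẍ + m·l·cosθ·θ̈ − m·l·sinθ·θ̇² = -8.111339 + 3.039499 − 0.001137 = -5.072977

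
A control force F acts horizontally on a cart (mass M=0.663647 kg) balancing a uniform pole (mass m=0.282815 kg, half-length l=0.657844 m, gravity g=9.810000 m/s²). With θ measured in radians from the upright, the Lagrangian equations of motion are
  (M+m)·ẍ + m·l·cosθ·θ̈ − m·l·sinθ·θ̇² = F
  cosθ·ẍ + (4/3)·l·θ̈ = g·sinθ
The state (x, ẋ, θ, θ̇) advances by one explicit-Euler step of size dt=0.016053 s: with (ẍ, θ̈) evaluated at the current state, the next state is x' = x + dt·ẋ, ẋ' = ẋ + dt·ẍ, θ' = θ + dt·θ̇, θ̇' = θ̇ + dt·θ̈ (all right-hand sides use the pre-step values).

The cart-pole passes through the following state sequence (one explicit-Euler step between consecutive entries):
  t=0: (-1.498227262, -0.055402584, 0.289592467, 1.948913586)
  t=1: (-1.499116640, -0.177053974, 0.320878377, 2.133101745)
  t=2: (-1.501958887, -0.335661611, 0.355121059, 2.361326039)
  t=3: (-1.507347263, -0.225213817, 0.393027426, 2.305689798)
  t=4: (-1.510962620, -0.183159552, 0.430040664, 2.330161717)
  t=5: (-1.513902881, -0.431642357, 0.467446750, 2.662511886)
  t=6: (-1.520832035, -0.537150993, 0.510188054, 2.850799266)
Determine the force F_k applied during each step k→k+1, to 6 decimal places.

step 0→1:
  ẍ = (ẋ'−ẋ)/dt = (-0.177053974−-0.055402584)/0.016053 = -7.578109
  θ̈ = (θ̇'−θ̇)/dt = (2.133101745−1.948913586)/0.016053 = 11.473753
  sinθ=0.285562, cosθ=0.958360
  F = (M+m)·ẍ + m·l·cosθ·θ̈ − m·l·sinθ·θ̇² = -7.172393 + 2.045784 − 0.201795 = -5.328404
step 1→2:
  ẍ = (ẋ'−ẋ)/dt = (-0.335661611−-0.177053974)/0.016053 = -9.880249
  θ̈ = (θ̇'−θ̇)/dt = (2.361326039−2.133101745)/0.016053 = 14.216925
  sinθ=0.315400, cosθ=0.948959
  F = (M+m)·ẍ + m·l·cosθ·θ̈ − m·l·sinθ·θ̇² = -9.351280 + 2.510027 − 0.267000 = -7.108253
step 2→3:
  ẍ = (ẋ'−ẋ)/dt = (-0.225213817−-0.335661611)/0.016053 = 6.880196
  θ̈ = (θ̇'−θ̇)/dt = (2.305689798−2.361326039)/0.016053 = -3.465785
  sinθ=0.347704, cosθ=0.937604
  F = (M+m)·ẍ + m·l·cosθ·θ̈ − m·l·sinθ·θ̇² = 6.511845 + -0.604570 − 0.360701 = 5.546574
step 3→4:
  ẍ = (ẋ'−ẋ)/dt = (-0.183159552−-0.225213817)/0.016053 = 2.619714
  θ̈ = (θ̇'−θ̇)/dt = (2.330161717−2.305689798)/0.016053 = 1.524445
  sinθ=0.382987, cosθ=0.923754
  F = (M+m)·ẍ + m·l·cosθ·θ̈ − m·l·sinθ·θ̇² = 2.479460 + 0.261995 − 0.378801 = 2.362654
step 4→5:
  ẍ = (ẋ'−ẋ)/dt = (-0.431642357−-0.183159552)/0.016053 = -15.478901
  θ̈ = (θ̇'−θ̇)/dt = (2.662511886−2.330161717)/0.016053 = 20.703306
  sinθ=0.416908, cosθ=0.908949
  F = (M+m)·ẍ + m·l·cosθ·θ̈ − m·l·sinθ·θ̇² = -14.650192 + 3.501100 − 0.421151 = -11.570243
step 5→6:
  ẍ = (ẋ'−ẋ)/dt = (-0.537150993−-0.431642357)/0.016053 = -6.572518
  θ̈ = (θ̇'−θ̇)/dt = (2.850799266−2.662511886)/0.016053 = 11.729109
  sinθ=0.450608, cosθ=0.892722
  F = (M+m)·ẍ + m·l·cosθ·θ̈ − m·l·sinθ·θ̇² = -6.220639 + 1.948079 − 0.594303 = -4.866863

F_0 = -5.328404 N
F_1 = -7.108253 N
F_2 = 5.546574 N
F_3 = 2.362654 N
F_4 = -11.570243 N
F_5 = -4.866863 N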